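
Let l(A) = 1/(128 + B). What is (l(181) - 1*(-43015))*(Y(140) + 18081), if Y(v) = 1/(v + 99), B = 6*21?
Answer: 23607181311480/30353 ≈ 7.7775e+8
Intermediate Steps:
B = 126
l(A) = 1/254 (l(A) = 1/(128 + 126) = 1/254)
Y(v) = 1/(99 + v)
(l(181) - 1*(-43015))*(Y(140) + 18081) = (1/254 - 1*(-43015))*(1/(99 + 140) + 18081) = (1/254 + 43015)*(1/239 + 18081) = 10925811*(1/239 + 18081)/254 = (10925811/254)*(4321360/239) = 23607181311480/30353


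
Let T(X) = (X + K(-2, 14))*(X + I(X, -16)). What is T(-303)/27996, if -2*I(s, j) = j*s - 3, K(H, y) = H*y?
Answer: 601427/18664 ≈ 32.224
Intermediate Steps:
I(s, j) = 3/2 - j*s/2 (I(s, j) = -(j*s - 3)/2 = -(-3 + j*s)/2 = 3/2 - j*s/2)
T(X) = (-28 + X)*(3/2 + 9*X) (T(X) = (X - 2*14)*(X + (3/2 - ½*(-16)*X)) = (X - 28)*(X + (3/2 + 8*X)) = (-28 + X)*(3/2 + 9*X))
T(-303)/27996 = (-42 + 9*(-303)² - 501/2*(-303))/27996 = (-42 + 9*91809 + 151803/2)*(1/27996) = (-42 + 826281 + 151803/2)*(1/27996) = (1804281/2)*(1/27996) = 601427/18664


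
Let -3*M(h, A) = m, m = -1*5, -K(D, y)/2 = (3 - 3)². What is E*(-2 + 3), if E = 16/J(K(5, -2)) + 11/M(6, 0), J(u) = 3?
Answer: 179/15 ≈ 11.933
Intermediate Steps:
K(D, y) = 0 (K(D, y) = -2*(3 - 3)² = -2*0² = -2*0 = 0)
m = -5
M(h, A) = 5/3 (M(h, A) = -⅓*(-5) = 5/3)
E = 179/15 (E = 16/3 + 11/(5/3) = 16*(⅓) + 11*(⅗) = 16/3 + 33/5 = 179/15 ≈ 11.933)
E*(-2 + 3) = 179*(-2 + 3)/15 = (179/15)*1 = 179/15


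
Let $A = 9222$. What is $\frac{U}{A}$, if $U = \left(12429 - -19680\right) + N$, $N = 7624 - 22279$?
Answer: $\frac{2909}{1537} \approx 1.8926$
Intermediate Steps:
$N = -14655$
$U = 17454$ ($U = \left(12429 - -19680\right) - 14655 = \left(12429 + 19680\right) - 14655 = 32109 - 14655 = 17454$)
$\frac{U}{A} = \frac{17454}{9222} = 17454 \cdot \frac{1}{9222} = \frac{2909}{1537}$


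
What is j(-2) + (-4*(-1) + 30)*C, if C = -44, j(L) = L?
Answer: -1498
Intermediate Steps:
j(-2) + (-4*(-1) + 30)*C = -2 + (-4*(-1) + 30)*(-44) = -2 + (4 + 30)*(-44) = -2 + 34*(-44) = -2 - 1496 = -1498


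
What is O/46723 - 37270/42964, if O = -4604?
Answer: -969586233/1003703486 ≈ -0.96601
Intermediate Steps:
O/46723 - 37270/42964 = -4604/46723 - 37270/42964 = -4604*1/46723 - 37270*1/42964 = -4604/46723 - 18635/21482 = -969586233/1003703486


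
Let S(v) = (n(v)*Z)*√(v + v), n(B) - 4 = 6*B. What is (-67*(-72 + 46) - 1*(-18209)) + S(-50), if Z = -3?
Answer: 19951 + 8880*I ≈ 19951.0 + 8880.0*I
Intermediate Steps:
n(B) = 4 + 6*B
S(v) = √2*√v*(-12 - 18*v) (S(v) = ((4 + 6*v)*(-3))*√(v + v) = (-12 - 18*v)*√(2*v) = (-12 - 18*v)*(√2*√v) = √2*√v*(-12 - 18*v))
(-67*(-72 + 46) - 1*(-18209)) + S(-50) = (-67*(-72 + 46) - 1*(-18209)) + √2*√(-50)*(-12 - 18*(-50)) = (-67*(-26) + 18209) + √2*(5*I*√2)*(-12 + 900) = (1742 + 18209) + √2*(5*I*√2)*888 = 19951 + 8880*I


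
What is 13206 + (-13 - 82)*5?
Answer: 12731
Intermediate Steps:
13206 + (-13 - 82)*5 = 13206 - 95*5 = 13206 - 475 = 12731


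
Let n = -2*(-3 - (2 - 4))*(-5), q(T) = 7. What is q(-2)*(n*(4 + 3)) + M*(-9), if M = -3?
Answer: -463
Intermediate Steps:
n = -10 (n = -2*(-3 - 1*(-2))*(-5) = -2*(-3 + 2)*(-5) = -2*(-1)*(-5) = 2*(-5) = -10)
q(-2)*(n*(4 + 3)) + M*(-9) = 7*(-10*(4 + 3)) - 3*(-9) = 7*(-10*7) + 27 = 7*(-70) + 27 = -490 + 27 = -463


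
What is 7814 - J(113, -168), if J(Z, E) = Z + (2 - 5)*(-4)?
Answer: 7689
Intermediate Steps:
J(Z, E) = 12 + Z (J(Z, E) = Z - 3*(-4) = Z + 12 = 12 + Z)
7814 - J(113, -168) = 7814 - (12 + 113) = 7814 - 1*125 = 7814 - 125 = 7689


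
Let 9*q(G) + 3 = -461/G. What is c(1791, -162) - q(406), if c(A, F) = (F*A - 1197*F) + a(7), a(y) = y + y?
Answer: -351564277/3654 ≈ -96214.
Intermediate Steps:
a(y) = 2*y
q(G) = -1/3 - 461/(9*G) (q(G) = -1/3 + (-461/G)/9 = -1/3 - 461/(9*G))
c(A, F) = 14 - 1197*F + A*F (c(A, F) = (F*A - 1197*F) + 2*7 = (A*F - 1197*F) + 14 = (-1197*F + A*F) + 14 = 14 - 1197*F + A*F)
c(1791, -162) - q(406) = (14 - 1197*(-162) + 1791*(-162)) - (-461 - 3*406)/(9*406) = (14 + 193914 - 290142) - (-461 - 1218)/(9*406) = -96214 - (-1679)/(9*406) = -96214 - 1*(-1679/3654) = -96214 + 1679/3654 = -351564277/3654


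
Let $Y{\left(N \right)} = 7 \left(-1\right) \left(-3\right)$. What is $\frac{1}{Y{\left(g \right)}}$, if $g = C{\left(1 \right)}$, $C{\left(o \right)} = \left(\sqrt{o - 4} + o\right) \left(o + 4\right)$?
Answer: $\frac{1}{21} \approx 0.047619$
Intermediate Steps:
$C{\left(o \right)} = \left(4 + o\right) \left(o + \sqrt{-4 + o}\right)$ ($C{\left(o \right)} = \left(\sqrt{-4 + o} + o\right) \left(4 + o\right) = \left(o + \sqrt{-4 + o}\right) \left(4 + o\right) = \left(4 + o\right) \left(o + \sqrt{-4 + o}\right)$)
$g = 5 + 5 i \sqrt{3}$ ($g = 1^{2} + 4 \cdot 1 + 4 \sqrt{-4 + 1} + 1 \sqrt{-4 + 1} = 1 + 4 + 4 \sqrt{-3} + 1 \sqrt{-3} = 1 + 4 + 4 i \sqrt{3} + 1 i \sqrt{3} = 1 + 4 + 4 i \sqrt{3} + i \sqrt{3} = 5 + 5 i \sqrt{3} \approx 5.0 + 8.6602 i$)
$Y{\left(N \right)} = 21$ ($Y{\left(N \right)} = \left(-7\right) \left(-3\right) = 21$)
$\frac{1}{Y{\left(g \right)}} = \frac{1}{21}$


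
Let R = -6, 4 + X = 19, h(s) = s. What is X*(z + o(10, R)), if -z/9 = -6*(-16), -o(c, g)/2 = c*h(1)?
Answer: -13260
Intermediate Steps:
X = 15 (X = -4 + 19 = 15)
o(c, g) = -2*c
z = -864 (z = -(-54)*(-16) = -9*96 = -864)
X*(z + o(10, R)) = 15*(-864 - 2*10) = 15*(-864 - 20) = 15*(-884) = -13260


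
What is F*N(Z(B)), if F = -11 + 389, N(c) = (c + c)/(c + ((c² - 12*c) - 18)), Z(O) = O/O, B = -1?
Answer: -27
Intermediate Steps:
Z(O) = 1
N(c) = 2*c/(-18 + c² - 11*c) (N(c) = (2*c)/(c + (-18 + c² - 12*c)) = (2*c)/(-18 + c² - 11*c) = 2*c/(-18 + c² - 11*c))
F = 378
F*N(Z(B)) = 378*(2*1/(-18 + 1² - 11*1)) = 378*(2*1/(-18 + 1 - 11)) = 378*(2*1/(-28)) = 378*(2*1*(-1/28)) = 378*(-1/14) = -27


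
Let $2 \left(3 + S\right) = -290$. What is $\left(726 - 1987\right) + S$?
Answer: $-1409$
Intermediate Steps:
$S = -148$ ($S = -3 + \frac{1}{2} \left(-290\right) = -3 - 145 = -148$)
$\left(726 - 1987\right) + S = \left(726 - 1987\right) - 148 = -1261 - 148 = -1409$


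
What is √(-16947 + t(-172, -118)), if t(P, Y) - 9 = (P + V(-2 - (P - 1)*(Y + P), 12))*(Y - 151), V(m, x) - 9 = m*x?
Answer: 5*√6479285 ≈ 12727.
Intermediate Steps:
V(m, x) = 9 + m*x
t(P, Y) = 9 + (-151 + Y)*(-15 + P - 12*(-1 + P)*(P + Y)) (t(P, Y) = 9 + (P + (9 + (-2 - (P - 1)*(Y + P))*12))*(Y - 151) = 9 + (P + (9 + (-2 - (-1 + P)*(P + Y))*12))*(-151 + Y) = 9 + (P + (9 + (-24 - 12*(-1 + P)*(P + Y))))*(-151 + Y) = 9 + (P + (-15 - 12*(-1 + P)*(P + Y)))*(-151 + Y) = 9 + (-15 + P - 12*(-1 + P)*(P + Y))*(-151 + Y) = 9 + (-151 + Y)*(-15 + P - 12*(-1 + P)*(P + Y)))
√(-16947 + t(-172, -118)) = √(-16947 + (2274 - 1963*(-172) - 1827*(-118) + 12*(-118)² + 1812*(-172)² - 12*(-172)*(-118)² - 12*(-118)*(-172)² + 1825*(-172)*(-118))) = √(-16947 + (2274 + 337636 + 215586 + 12*13924 + 1812*29584 - 12*(-172)*13924 - 12*(-118)*29584 + 37040200)) = √(-16947 + (2274 + 337636 + 215586 + 167088 + 53606208 + 28739136 + 41890944 + 37040200)) = √(-16947 + 161999072) = √161982125 = 5*√6479285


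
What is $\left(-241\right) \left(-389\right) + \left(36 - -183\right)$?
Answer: $93968$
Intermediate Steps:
$\left(-241\right) \left(-389\right) + \left(36 - -183\right) = 93749 + \left(36 + 183\right) = 93749 + 219 = 93968$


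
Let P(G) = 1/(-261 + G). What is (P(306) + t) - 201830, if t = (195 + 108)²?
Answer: -4950944/45 ≈ -1.1002e+5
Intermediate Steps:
t = 91809 (t = 303² = 91809)
(P(306) + t) - 201830 = (1/(-261 + 306) + 91809) - 201830 = (1/45 + 91809) - 201830 = 4131406/45 - 201830 = -4950944/45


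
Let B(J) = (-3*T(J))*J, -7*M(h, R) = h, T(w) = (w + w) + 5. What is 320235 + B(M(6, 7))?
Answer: 15691929/49 ≈ 3.2024e+5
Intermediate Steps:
T(w) = 5 + 2*w (T(w) = 2*w + 5 = 5 + 2*w)
M(h, R) = -h/7
B(J) = J*(-15 - 6*J) (B(J) = (-3*(5 + 2*J))*J = (-15 - 6*J)*J = J*(-15 - 6*J))
320235 + B(M(6, 7)) = 320235 - 3*(-⅐*6)*(5 + 2*(-⅐*6)) = 320235 - 3*(-6/7)*(5 + 2*(-6/7)) = 320235 - 3*(-6/7)*(5 - 12/7) = 320235 - 3*(-6/7)*23/7 = 320235 + 414/49 = 15691929/49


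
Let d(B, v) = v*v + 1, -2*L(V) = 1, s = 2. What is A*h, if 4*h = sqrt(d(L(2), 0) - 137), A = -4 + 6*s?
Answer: 4*I*sqrt(34) ≈ 23.324*I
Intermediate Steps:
L(V) = -1/2 (L(V) = -1/2*1 = -1/2)
d(B, v) = 1 + v**2 (d(B, v) = v**2 + 1 = 1 + v**2)
A = 8 (A = -4 + 6*2 = -4 + 12 = 8)
h = I*sqrt(34)/2 (h = sqrt((1 + 0**2) - 137)/4 = sqrt((1 + 0) - 137)/4 = sqrt(1 - 137)/4 = sqrt(-136)/4 = (2*I*sqrt(34))/4 = I*sqrt(34)/2 ≈ 2.9155*I)
A*h = 8*(I*sqrt(34)/2) = 4*I*sqrt(34)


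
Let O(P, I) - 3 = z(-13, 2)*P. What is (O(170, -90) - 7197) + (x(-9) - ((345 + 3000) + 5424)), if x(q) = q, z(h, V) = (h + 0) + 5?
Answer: -17332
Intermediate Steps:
z(h, V) = 5 + h (z(h, V) = h + 5 = 5 + h)
O(P, I) = 3 - 8*P (O(P, I) = 3 + (5 - 13)*P = 3 - 8*P)
(O(170, -90) - 7197) + (x(-9) - ((345 + 3000) + 5424)) = ((3 - 8*170) - 7197) + (-9 - ((345 + 3000) + 5424)) = ((3 - 1360) - 7197) + (-9 - (3345 + 5424)) = (-1357 - 7197) + (-9 - 1*8769) = -8554 + (-9 - 8769) = -8554 - 8778 = -17332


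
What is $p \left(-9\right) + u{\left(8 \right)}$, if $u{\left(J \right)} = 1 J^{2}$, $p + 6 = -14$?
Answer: $244$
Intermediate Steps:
$p = -20$ ($p = -6 - 14 = -20$)
$u{\left(J \right)} = J^{2}$
$p \left(-9\right) + u{\left(8 \right)} = \left(-20\right) \left(-9\right) + 8^{2} = 180 + 64 = 244$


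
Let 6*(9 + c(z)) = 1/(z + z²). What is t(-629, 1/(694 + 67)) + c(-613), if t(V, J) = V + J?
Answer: -1092867693151/1712962296 ≈ -638.00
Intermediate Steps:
c(z) = -9 + 1/(6*(z + z²))
t(V, J) = J + V
t(-629, 1/(694 + 67)) + c(-613) = (1/(694 + 67) - 629) + (⅙)*(1 - 54*(-613) - 54*(-613)²)/(-613*(1 - 613)) = (1/761 - 629) + (⅙)*(-1/613)*(1 + 33102 - 54*375769)/(-612) = (1/761 - 629) + (⅙)*(-1/613)*(-1/612)*(1 + 33102 - 20291526) = -478668/761 + (⅙)*(-1/613)*(-1/612)*(-20258423) = -478668/761 - 20258423/2250936 = -1092867693151/1712962296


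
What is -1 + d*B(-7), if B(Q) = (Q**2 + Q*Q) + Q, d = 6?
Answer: 545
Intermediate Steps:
B(Q) = Q + 2*Q**2 (B(Q) = (Q**2 + Q**2) + Q = 2*Q**2 + Q = Q + 2*Q**2)
-1 + d*B(-7) = -1 + 6*(-7*(1 + 2*(-7))) = -1 + 6*(-7*(1 - 14)) = -1 + 6*(-7*(-13)) = -1 + 6*91 = -1 + 546 = 545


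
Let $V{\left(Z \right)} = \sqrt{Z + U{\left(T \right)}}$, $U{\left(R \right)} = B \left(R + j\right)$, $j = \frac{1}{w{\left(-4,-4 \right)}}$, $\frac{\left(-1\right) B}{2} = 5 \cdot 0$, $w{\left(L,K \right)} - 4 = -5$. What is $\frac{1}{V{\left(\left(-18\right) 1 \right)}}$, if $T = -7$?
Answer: $- \frac{i \sqrt{2}}{6} \approx - 0.2357 i$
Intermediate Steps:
$w{\left(L,K \right)} = -1$ ($w{\left(L,K \right)} = 4 - 5 = -1$)
$B = 0$ ($B = - 2 \cdot 5 \cdot 0 = \left(-2\right) 0 = 0$)
$j = -1$ ($j = \frac{1}{-1} = -1$)
$U{\left(R \right)} = 0$ ($U{\left(R \right)} = 0 \left(R - 1\right) = 0 \left(-1 + R\right) = 0$)
$V{\left(Z \right)} = \sqrt{Z}$ ($V{\left(Z \right)} = \sqrt{Z + 0} = \sqrt{Z}$)
$\frac{1}{V{\left(\left(-18\right) 1 \right)}} = \frac{1}{\sqrt{\left(-18\right) 1}} = \frac{1}{\sqrt{-18}} = \frac{1}{3 i \sqrt{2}} = - \frac{i \sqrt{2}}{6}$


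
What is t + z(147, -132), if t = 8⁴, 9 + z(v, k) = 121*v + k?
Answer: 21742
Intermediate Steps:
z(v, k) = -9 + k + 121*v (z(v, k) = -9 + (121*v + k) = -9 + (k + 121*v) = -9 + k + 121*v)
t = 4096
t + z(147, -132) = 4096 + (-9 - 132 + 121*147) = 4096 + (-9 - 132 + 17787) = 4096 + 17646 = 21742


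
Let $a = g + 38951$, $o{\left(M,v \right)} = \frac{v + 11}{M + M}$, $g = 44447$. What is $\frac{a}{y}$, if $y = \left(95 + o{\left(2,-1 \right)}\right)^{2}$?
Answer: $\frac{333592}{38025} \approx 8.773$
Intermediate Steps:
$o{\left(M,v \right)} = \frac{11 + v}{2 M}$
$y = \frac{38025}{4}$ ($y = \left(95 + \frac{11 - 1}{2 \cdot 2}\right)^{2} = \left(95 + \frac{1}{2} \cdot \frac{1}{2} \cdot 10\right)^{2} = \left(95 + \frac{5}{2}\right)^{2} = \left(\frac{195}{2}\right)^{2} = \frac{38025}{4} \approx 9506.3$)
$a = 83398$ ($a = 44447 + 38951 = 83398$)
$\frac{a}{y} = \frac{83398}{\frac{38025}{4}} = 83398 \cdot \frac{4}{38025} = \frac{333592}{38025}$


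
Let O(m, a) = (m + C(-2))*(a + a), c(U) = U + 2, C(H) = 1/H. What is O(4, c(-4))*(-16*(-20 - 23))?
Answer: -9632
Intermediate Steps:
C(H) = 1/H
c(U) = 2 + U
O(m, a) = 2*a*(-½ + m) (O(m, a) = (m + 1/(-2))*(a + a) = (m - ½)*(2*a) = (-½ + m)*(2*a) = 2*a*(-½ + m))
O(4, c(-4))*(-16*(-20 - 23)) = ((2 - 4)*(-1 + 2*4))*(-16*(-20 - 23)) = (-2*(-1 + 8))*(-16*(-43)) = -2*7*688 = -14*688 = -9632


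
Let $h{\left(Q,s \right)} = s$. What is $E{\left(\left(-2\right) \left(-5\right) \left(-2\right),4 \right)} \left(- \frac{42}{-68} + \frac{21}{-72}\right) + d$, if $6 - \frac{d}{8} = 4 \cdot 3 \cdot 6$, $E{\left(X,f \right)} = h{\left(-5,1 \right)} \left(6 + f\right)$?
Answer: $- \frac{107047}{204} \approx -524.74$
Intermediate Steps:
$E{\left(X,f \right)} = 6 + f$ ($E{\left(X,f \right)} = 1 \left(6 + f\right) = 6 + f$)
$d = -528$ ($d = 48 - 8 \cdot 4 \cdot 3 \cdot 6 = 48 - 8 \cdot 12 \cdot 6 = 48 - 576 = -528$)
$E{\left(\left(-2\right) \left(-5\right) \left(-2\right),4 \right)} \left(- \frac{42}{-68} + \frac{21}{-72}\right) + d = \left(6 + 4\right) \left(- \frac{42}{-68} + \frac{21}{-72}\right) - 528 = 10 \left(\left(-42\right) \left(- \frac{1}{68}\right) + 21 \left(- \frac{1}{72}\right)\right) - 528 = 10 \left(\frac{21}{34} - \frac{7}{24}\right) - 528 = 10 \cdot \frac{133}{408} - 528 = \frac{665}{204} - 528 = - \frac{107047}{204}$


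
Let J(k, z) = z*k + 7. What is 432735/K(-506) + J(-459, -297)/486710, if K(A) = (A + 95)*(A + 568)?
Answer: -6904749693/413411474 ≈ -16.702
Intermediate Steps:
K(A) = (95 + A)*(568 + A)
J(k, z) = 7 + k*z (J(k, z) = k*z + 7 = 7 + k*z)
432735/K(-506) + J(-459, -297)/486710 = 432735/(53960 + (-506)² + 663*(-506)) + (7 - 459*(-297))/486710 = 432735/(53960 + 256036 - 335478) + (7 + 136323)*(1/486710) = 432735/(-25482) + 136330*(1/486710) = 432735*(-1/25482) + 13633/48671 = -144245/8494 + 13633/48671 = -6904749693/413411474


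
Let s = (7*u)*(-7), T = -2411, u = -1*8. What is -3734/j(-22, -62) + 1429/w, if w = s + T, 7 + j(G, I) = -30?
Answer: 7486073/74703 ≈ 100.21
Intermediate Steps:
u = -8
j(G, I) = -37 (j(G, I) = -7 - 30 = -37)
s = 392 (s = (7*(-8))*(-7) = -56*(-7) = 392)
w = -2019 (w = 392 - 2411 = -2019)
-3734/j(-22, -62) + 1429/w = -3734/(-37) + 1429/(-2019) = -3734*(-1/37) + 1429*(-1/2019) = 3734/37 - 1429/2019 = 7486073/74703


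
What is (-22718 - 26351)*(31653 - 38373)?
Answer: 329743680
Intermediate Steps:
(-22718 - 26351)*(31653 - 38373) = -49069*(-6720) = 329743680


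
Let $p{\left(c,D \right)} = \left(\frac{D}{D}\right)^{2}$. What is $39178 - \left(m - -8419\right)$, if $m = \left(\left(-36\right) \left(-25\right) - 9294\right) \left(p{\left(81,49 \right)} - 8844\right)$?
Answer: $-74197383$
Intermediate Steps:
$p{\left(c,D \right)} = 1$ ($p{\left(c,D \right)} = 1^{2} = 1$)
$m = 74228142$ ($m = \left(\left(-36\right) \left(-25\right) - 9294\right) \left(1 - 8844\right) = \left(900 - 9294\right) \left(-8843\right) = \left(-8394\right) \left(-8843\right) = 74228142$)
$39178 - \left(m - -8419\right) = 39178 - \left(74228142 - -8419\right) = 39178 - \left(74228142 + 8419\right) = 39178 - 74236561 = -74197383$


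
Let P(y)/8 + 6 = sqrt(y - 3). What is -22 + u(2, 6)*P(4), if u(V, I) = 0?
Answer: -22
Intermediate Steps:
P(y) = -48 + 8*sqrt(-3 + y) (P(y) = -48 + 8*sqrt(y - 3) = -48 + 8*sqrt(-3 + y))
-22 + u(2, 6)*P(4) = -22 + 0*(-48 + 8*sqrt(-3 + 4)) = -22 + 0*(-48 + 8*sqrt(1)) = -22 + 0*(-48 + 8*1) = -22 + 0*(-48 + 8) = -22 + 0*(-40) = -22 + 0 = -22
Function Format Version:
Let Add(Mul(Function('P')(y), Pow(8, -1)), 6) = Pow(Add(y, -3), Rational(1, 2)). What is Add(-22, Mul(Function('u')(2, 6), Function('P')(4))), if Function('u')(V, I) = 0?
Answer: -22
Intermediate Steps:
Function('P')(y) = Add(-48, Mul(8, Pow(Add(-3, y), Rational(1, 2)))) (Function('P')(y) = Add(-48, Mul(8, Pow(Add(y, -3), Rational(1, 2)))) = Add(-48, Mul(8, Pow(Add(-3, y), Rational(1, 2)))))
Add(-22, Mul(Function('u')(2, 6), Function('P')(4))) = Add(-22, Mul(0, Add(-48, Mul(8, Pow(Add(-3, 4), Rational(1, 2)))))) = Add(-22, Mul(0, Add(-48, Mul(8, Pow(1, Rational(1, 2)))))) = Add(-22, Mul(0, Add(-48, Mul(8, 1)))) = Add(-22, Mul(0, Add(-48, 8))) = Add(-22, Mul(0, -40)) = Add(-22, 0) = -22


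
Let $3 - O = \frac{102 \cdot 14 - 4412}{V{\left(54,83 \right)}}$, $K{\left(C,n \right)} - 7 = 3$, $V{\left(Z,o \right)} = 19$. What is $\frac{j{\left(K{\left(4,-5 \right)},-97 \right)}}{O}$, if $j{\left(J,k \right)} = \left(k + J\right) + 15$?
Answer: $- \frac{1368}{3041} \approx -0.44985$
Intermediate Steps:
$K{\left(C,n \right)} = 10$ ($K{\left(C,n \right)} = 7 + 3 = 10$)
$j{\left(J,k \right)} = 15 + J + k$ ($j{\left(J,k \right)} = \left(J + k\right) + 15 = 15 + J + k$)
$O = \frac{3041}{19}$ ($O = 3 - \frac{102 \cdot 14 - 4412}{19} = 3 - \left(1428 - 4412\right) \frac{1}{19} = 3 - \left(-2984\right) \frac{1}{19} = 3 - - \frac{2984}{19} = 3 + \frac{2984}{19} = \frac{3041}{19} \approx 160.05$)
$\frac{j{\left(K{\left(4,-5 \right)},-97 \right)}}{O} = \frac{15 + 10 - 97}{\frac{3041}{19}} = \left(-72\right) \frac{19}{3041} = - \frac{1368}{3041}$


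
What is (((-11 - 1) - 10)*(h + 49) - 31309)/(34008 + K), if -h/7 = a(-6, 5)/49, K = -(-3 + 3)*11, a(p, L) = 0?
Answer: -32387/34008 ≈ -0.95233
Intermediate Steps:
K = 0 (K = -1*0*11 = 0*11 = 0)
h = 0 (h = -0/49 = -7*0 = 0)
(((-11 - 1) - 10)*(h + 49) - 31309)/(34008 + K) = (((-11 - 1) - 10)*(0 + 49) - 31309)/(34008 + 0) = ((-12 - 10)*49 - 31309)/34008 = (-22*49 - 31309)*(1/34008) = (-1078 - 31309)*(1/34008) = -32387*1/34008 = -32387/34008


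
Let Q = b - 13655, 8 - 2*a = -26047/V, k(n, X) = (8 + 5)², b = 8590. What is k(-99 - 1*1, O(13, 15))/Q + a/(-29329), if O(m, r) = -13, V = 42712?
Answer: -425275302119/12689853512240 ≈ -0.033513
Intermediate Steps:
k(n, X) = 169 (k(n, X) = 13² = 169)
a = 367743/85424 (a = 4 - (-26047)/(2*42712) = 4 - ½*(-26047/42712) = 4 + 26047/85424 = 367743/85424 ≈ 4.3049)
Q = -5065 (Q = 8590 - 13655 = -5065)
k(-99 - 1*1, O(13, 15))/Q + a/(-29329) = 169/(-5065) + (367743/85424)/(-29329) = 169*(-1/5065) + (367743/85424)*(-1/29329) = -169/5065 - 367743/2505400496 = -425275302119/12689853512240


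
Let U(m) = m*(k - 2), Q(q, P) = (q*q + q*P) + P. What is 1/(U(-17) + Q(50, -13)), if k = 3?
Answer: 1/1820 ≈ 0.00054945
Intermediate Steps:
Q(q, P) = P + q² + P*q (Q(q, P) = (q² + P*q) + P = P + q² + P*q)
U(m) = m (U(m) = m*(3 - 2) = m*1 = m)
1/(U(-17) + Q(50, -13)) = 1/(-17 + (-13 + 50² - 13*50)) = 1/(-17 + (-13 + 2500 - 650)) = 1/(-17 + 1837) = 1/1820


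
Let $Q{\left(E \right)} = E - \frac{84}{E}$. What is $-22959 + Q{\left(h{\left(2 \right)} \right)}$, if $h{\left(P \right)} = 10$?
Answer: $- \frac{114787}{5} \approx -22957.0$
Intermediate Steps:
$-22959 + Q{\left(h{\left(2 \right)} \right)} = -22959 + \left(10 - \frac{84}{10}\right) = -22959 + \left(10 - \frac{42}{5}\right) = -22959 + \frac{8}{5} = - \frac{114787}{5}$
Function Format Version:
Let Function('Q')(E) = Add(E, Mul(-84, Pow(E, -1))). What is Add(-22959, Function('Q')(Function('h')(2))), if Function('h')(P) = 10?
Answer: Rational(-114787, 5) ≈ -22957.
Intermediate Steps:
Add(-22959, Function('Q')(Function('h')(2))) = Add(-22959, Add(10, Mul(-84, Pow(10, -1)))) = Add(-22959, Add(10, Mul(-84, Rational(1, 10)))) = Add(-22959, Add(10, Rational(-42, 5))) = Add(-22959, Rational(8, 5)) = Rational(-114787, 5)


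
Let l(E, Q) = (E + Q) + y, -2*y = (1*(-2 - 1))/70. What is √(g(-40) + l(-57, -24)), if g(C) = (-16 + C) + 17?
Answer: I*√587895/70 ≈ 10.953*I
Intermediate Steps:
g(C) = 1 + C
y = 3/140 (y = -1*(-2 - 1)/(2*70) = -1*(-3)/(2*70) = -(-3)/(2*70) = -½*(-3/70) = 3/140 ≈ 0.021429)
l(E, Q) = 3/140 + E + Q (l(E, Q) = (E + Q) + 3/140 = 3/140 + E + Q)
√(g(-40) + l(-57, -24)) = √((1 - 40) + (3/140 - 57 - 24)) = √(-39 - 11337/140) = √(-16797/140) = I*√587895/70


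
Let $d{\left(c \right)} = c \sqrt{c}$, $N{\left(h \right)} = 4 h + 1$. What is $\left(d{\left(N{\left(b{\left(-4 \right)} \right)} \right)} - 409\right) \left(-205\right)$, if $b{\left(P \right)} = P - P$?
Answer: $83640$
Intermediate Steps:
$b{\left(P \right)} = 0$
$N{\left(h \right)} = 1 + 4 h$
$d{\left(c \right)} = c^{\frac{3}{2}}$
$\left(d{\left(N{\left(b{\left(-4 \right)} \right)} \right)} - 409\right) \left(-205\right) = \left(\left(1 + 4 \cdot 0\right)^{\frac{3}{2}} - 409\right) \left(-205\right) = \left(\left(1 + 0\right)^{\frac{3}{2}} - 409\right) \left(-205\right) = \left(1^{\frac{3}{2}} - 409\right) \left(-205\right) = \left(1 - 409\right) \left(-205\right) = \left(-408\right) \left(-205\right) = 83640$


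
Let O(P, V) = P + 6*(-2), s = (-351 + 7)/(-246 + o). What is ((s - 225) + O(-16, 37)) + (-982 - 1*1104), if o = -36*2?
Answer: -371729/159 ≈ -2337.9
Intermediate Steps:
o = -72
s = 172/159 (s = (-351 + 7)/(-246 - 72) = -344/(-318) = -344*(-1/318) = 172/159 ≈ 1.0818)
O(P, V) = -12 + P (O(P, V) = P - 12 = -12 + P)
((s - 225) + O(-16, 37)) + (-982 - 1*1104) = ((172/159 - 225) + (-12 - 16)) + (-982 - 1*1104) = (-35603/159 - 28) + (-982 - 1104) = -40055/159 - 2086 = -371729/159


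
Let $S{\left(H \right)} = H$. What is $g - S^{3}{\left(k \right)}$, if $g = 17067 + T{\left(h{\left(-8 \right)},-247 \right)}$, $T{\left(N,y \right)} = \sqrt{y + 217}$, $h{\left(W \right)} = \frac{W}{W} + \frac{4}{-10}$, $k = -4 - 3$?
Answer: $17410 + i \sqrt{30} \approx 17410.0 + 5.4772 i$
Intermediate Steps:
$k = -7$
$h{\left(W \right)} = \frac{3}{5}$ ($h{\left(W \right)} = 1 + 4 \left(- \frac{1}{10}\right) = 1 - \frac{2}{5} = \frac{3}{5}$)
$T{\left(N,y \right)} = \sqrt{217 + y}$
$g = 17067 + i \sqrt{30}$ ($g = 17067 + \sqrt{217 - 247} = 17067 + \sqrt{-30} = 17067 + i \sqrt{30} \approx 17067.0 + 5.4772 i$)
$g - S^{3}{\left(k \right)} = \left(17067 + i \sqrt{30}\right) - \left(-7\right)^{3} = \left(17067 + i \sqrt{30}\right) - -343 = \left(17067 + i \sqrt{30}\right) + 343 = 17410 + i \sqrt{30}$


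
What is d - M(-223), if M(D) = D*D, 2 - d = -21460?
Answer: -28267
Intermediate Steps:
d = 21462 (d = 2 - 1*(-21460) = 2 + 21460 = 21462)
M(D) = D²
d - M(-223) = 21462 - 1*(-223)² = 21462 - 1*49729 = 21462 - 49729 = -28267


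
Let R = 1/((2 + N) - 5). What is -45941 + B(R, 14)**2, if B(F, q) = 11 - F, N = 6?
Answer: -412445/9 ≈ -45827.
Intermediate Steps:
R = 1/3 (R = 1/((2 + 6) - 5) = 1/(8 - 5) = 1/3 ≈ 0.33333)
-45941 + B(R, 14)**2 = -45941 + (11 - 1*1/3)**2 = -45941 + (11 - 1/3)**2 = -45941 + (32/3)**2 = -45941 + 1024/9 = -412445/9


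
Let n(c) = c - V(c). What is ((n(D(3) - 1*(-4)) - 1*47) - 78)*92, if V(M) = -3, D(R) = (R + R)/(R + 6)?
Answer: -32384/3 ≈ -10795.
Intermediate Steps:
D(R) = 2*R/(6 + R) (D(R) = (2*R)/(6 + R) = 2*R/(6 + R))
n(c) = 3 + c (n(c) = c - 1*(-3) = c + 3 = 3 + c)
((n(D(3) - 1*(-4)) - 1*47) - 78)*92 = (((3 + (2*3/(6 + 3) - 1*(-4))) - 1*47) - 78)*92 = (((3 + (2*3/9 + 4)) - 47) - 78)*92 = (((3 + (2*3*(⅑) + 4)) - 47) - 78)*92 = (((3 + (⅔ + 4)) - 47) - 78)*92 = (((3 + 14/3) - 47) - 78)*92 = ((23/3 - 47) - 78)*92 = (-118/3 - 78)*92 = -352/3*92 = -32384/3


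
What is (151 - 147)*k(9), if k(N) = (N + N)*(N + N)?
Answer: 1296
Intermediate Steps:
k(N) = 4*N² (k(N) = (2*N)*(2*N) = 4*N²)
(151 - 147)*k(9) = (151 - 147)*(4*9²) = 4*(4*81) = 4*324 = 1296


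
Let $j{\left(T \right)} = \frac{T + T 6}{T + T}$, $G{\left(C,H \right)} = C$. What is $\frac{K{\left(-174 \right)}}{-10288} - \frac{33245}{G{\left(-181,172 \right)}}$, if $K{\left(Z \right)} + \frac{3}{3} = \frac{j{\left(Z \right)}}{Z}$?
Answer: $\frac{119024611135}{648020544} \approx 183.67$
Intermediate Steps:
$j{\left(T \right)} = \frac{7}{2}$ ($j{\left(T \right)} = \frac{T + 6 T}{2 T} = 7 T \frac{1}{2 T} = \frac{7}{2}$)
$K{\left(Z \right)} = -1 + \frac{7}{2 Z}$
$\frac{K{\left(-174 \right)}}{-10288} - \frac{33245}{G{\left(-181,172 \right)}} = \frac{\frac{1}{-174} \left(\frac{7}{2} - -174\right)}{-10288} - \frac{33245}{-181} = - \frac{\frac{7}{2} + 174}{174} \left(- \frac{1}{10288}\right) - - \frac{33245}{181} = \left(- \frac{1}{174}\right) \frac{355}{2} \left(- \frac{1}{10288}\right) + \frac{33245}{181} = \left(- \frac{355}{348}\right) \left(- \frac{1}{10288}\right) + \frac{33245}{181} = \frac{355}{3580224} + \frac{33245}{181} = \frac{119024611135}{648020544}$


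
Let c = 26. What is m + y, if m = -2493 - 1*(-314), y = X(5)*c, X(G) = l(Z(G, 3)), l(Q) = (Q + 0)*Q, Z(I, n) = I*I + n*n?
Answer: 27877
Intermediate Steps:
Z(I, n) = I² + n²
l(Q) = Q² (l(Q) = Q*Q = Q²)
X(G) = (9 + G²)² (X(G) = (G² + 3²)² = (G² + 9)² = (9 + G²)²)
y = 30056 (y = (9 + 5²)²*26 = (9 + 25)²*26 = 34²*26 = 1156*26 = 30056)
m = -2179 (m = -2493 + 314 = -2179)
m + y = -2179 + 30056 = 27877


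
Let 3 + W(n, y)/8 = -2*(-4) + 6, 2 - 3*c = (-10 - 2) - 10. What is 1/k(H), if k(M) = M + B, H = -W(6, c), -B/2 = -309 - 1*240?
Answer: 1/1010 ≈ 0.00099010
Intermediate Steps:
c = 8 (c = 2/3 - ((-10 - 2) - 10)/3 = 2/3 - (-12 - 10)/3 = 2/3 - 1/3*(-22) = 2/3 + 22/3 = 8)
B = 1098 (B = -2*(-309 - 1*240) = -2*(-309 - 240) = -2*(-549) = 1098)
W(n, y) = 88 (W(n, y) = -24 + 8*(-2*(-4) + 6) = -24 + 8*(8 + 6) = -24 + 8*14 = -24 + 112 = 88)
H = -88 (H = -1*88 = -88)
k(M) = 1098 + M (k(M) = M + 1098 = 1098 + M)
1/k(H) = 1/(1098 - 88) = 1/1010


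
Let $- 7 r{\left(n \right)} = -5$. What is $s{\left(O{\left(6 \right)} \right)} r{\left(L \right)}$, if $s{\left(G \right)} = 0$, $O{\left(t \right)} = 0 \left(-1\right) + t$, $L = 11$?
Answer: $0$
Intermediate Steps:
$r{\left(n \right)} = \frac{5}{7}$ ($r{\left(n \right)} = \left(- \frac{1}{7}\right) \left(-5\right) = \frac{5}{7}$)
$O{\left(t \right)} = t$ ($O{\left(t \right)} = 0 + t = t$)
$s{\left(O{\left(6 \right)} \right)} r{\left(L \right)} = 0 \cdot \frac{5}{7} = 0$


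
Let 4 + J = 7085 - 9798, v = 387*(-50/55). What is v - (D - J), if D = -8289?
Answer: 57422/11 ≈ 5220.2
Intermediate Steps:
v = -3870/11 (v = 387*(-50*1/55) = 387*(-10/11) = -3870/11 ≈ -351.82)
J = -2717 (J = -4 + (7085 - 9798) = -4 - 2713 = -2717)
v - (D - J) = -3870/11 - (-8289 - 1*(-2717)) = -3870/11 - (-8289 + 2717) = -3870/11 - 1*(-5572) = -3870/11 + 5572 = 57422/11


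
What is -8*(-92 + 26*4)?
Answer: -96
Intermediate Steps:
-8*(-92 + 26*4) = -8*(-92 + 104) = -8*12 = -96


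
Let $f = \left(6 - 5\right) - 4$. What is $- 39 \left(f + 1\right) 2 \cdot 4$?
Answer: $624$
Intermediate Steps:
$f = -3$ ($f = 1 - 4 = -3$)
$- 39 \left(f + 1\right) 2 \cdot 4 = - 39 \left(-3 + 1\right) 2 \cdot 4 = - 39 \left(\left(-2\right) 8\right) = \left(-39\right) \left(-16\right) = 624$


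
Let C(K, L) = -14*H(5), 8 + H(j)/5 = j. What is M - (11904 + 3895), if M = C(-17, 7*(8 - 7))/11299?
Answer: -178512691/11299 ≈ -15799.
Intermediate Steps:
H(j) = -40 + 5*j
C(K, L) = 210 (C(K, L) = -14*(-40 + 5*5) = -14*(-40 + 25) = -14*(-15) = 210)
M = 210/11299 ≈ 0.018586
M - (11904 + 3895) = 210/11299 - (11904 + 3895) = 210/11299 - 1*15799 = 210/11299 - 15799 = -178512691/11299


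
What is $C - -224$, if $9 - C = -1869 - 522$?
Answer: $2624$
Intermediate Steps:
$C = 2400$ ($C = 9 - \left(-1869 - 522\right) = 9 - -2391 = 9 + 2391 = 2400$)
$C - -224 = 2400 - -224 = 2400 + \left(238 - 14\right) = 2400 + 224 = 2624$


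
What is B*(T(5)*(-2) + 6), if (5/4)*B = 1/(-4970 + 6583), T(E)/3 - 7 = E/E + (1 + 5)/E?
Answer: -984/40325 ≈ -0.024402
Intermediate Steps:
T(E) = 24 + 18/E (T(E) = 21 + 3*(E/E + (1 + 5)/E) = 21 + 3*(1 + 6/E) = 21 + (3 + 18/E) = 24 + 18/E)
B = 4/8065 (B = 4/(5*(-4970 + 6583)) = (⅘)/1613 = (⅘)*(1/1613) = 4/8065 ≈ 0.00049597)
B*(T(5)*(-2) + 6) = 4*((24 + 18/5)*(-2) + 6)/8065 = 4*((138/5)*(-2) + 6)/8065 = 4*(-276/5 + 6)/8065 = (4/8065)*(-246/5) = -984/40325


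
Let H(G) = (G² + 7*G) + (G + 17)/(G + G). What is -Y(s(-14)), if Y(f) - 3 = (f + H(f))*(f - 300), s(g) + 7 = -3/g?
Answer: -143986509/52136 ≈ -2761.8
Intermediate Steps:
H(G) = G² + 7*G + (17 + G)/(2*G) (H(G) = (G² + 7*G) + (17 + G)/((2*G)) = (G² + 7*G) + (17 + G)*(1/(2*G)) = (G² + 7*G) + (17 + G)/(2*G) = G² + 7*G + (17 + G)/(2*G))
s(g) = -7 - 3/g
Y(f) = 3 + (-300 + f)*(½ + f² + 8*f + 17/(2*f)) (Y(f) = 3 + (f + (½ + f² + 7*f + 17/(2*f)))*(f - 300) = 3 + (½ + f² + 8*f + 17/(2*f))*(-300 + f) = 3 + (-300 + f)*(½ + f² + 8*f + 17/(2*f)))
-Y(s(-14)) = -(-277/2 + (-7 - 3/(-14))³ - 2550/(-7 - 3/(-14)) - 292*(-7 - 3/(-14))² - 4799*(-7 - 3/(-14))/2) = -(-277/2 + (-7 - 3*(-1/14))³ - 2550/(-7 - 3*(-1/14)) - 292*(-7 - 3*(-1/14))² - 4799*(-7 - 3*(-1/14))/2) = -(-277/2 + (-7 + 3/14)³ - 2550/(-7 + 3/14) - 292*(-7 + 3/14)² - 4799*(-7 + 3/14)/2) = -(-277/2 + (-95/14)³ - 2550/(-95/14) - 292*(-95/14)² - 4799/2*(-95/14)) = -(-277/2 - 857375/2744 - 2550*(-14/95) - 292*9025/196 + 455905/28) = -(-277/2 - 857375/2744 + 7140/19 - 658825/49 + 455905/28) = -1*143986509/52136 = -143986509/52136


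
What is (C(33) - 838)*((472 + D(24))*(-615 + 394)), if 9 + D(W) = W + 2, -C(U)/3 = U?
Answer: 101260653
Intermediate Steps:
C(U) = -3*U
D(W) = -7 + W (D(W) = -9 + (W + 2) = -9 + (2 + W) = -7 + W)
(C(33) - 838)*((472 + D(24))*(-615 + 394)) = (-3*33 - 838)*((472 + (-7 + 24))*(-615 + 394)) = (-99 - 838)*((472 + 17)*(-221)) = -458193*(-221) = -937*(-108069) = 101260653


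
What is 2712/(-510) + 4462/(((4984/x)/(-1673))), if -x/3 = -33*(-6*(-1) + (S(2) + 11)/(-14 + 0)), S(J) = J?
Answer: -318575967953/423640 ≈ -7.5200e+5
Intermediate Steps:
x = 7029/14 (x = -(-99)*(-6*(-1) + (2 + 11)/(-14 + 0)) = -(-99)*(6 + 13/(-14)) = -(-99)*(6 + 13*(-1/14)) = -(-99)*(6 - 13/14) = -(-99)*71/14 = -3*(-2343/14) = 7029/14 ≈ 502.07)
2712/(-510) + 4462/(((4984/x)/(-1673))) = 2712/(-510) + 4462/(((4984/(7029/14))/(-1673))) = 2712*(-1/510) + 4462/(((4984*(14/7029))*(-1/1673))) = -452/85 + 4462/(((69776/7029)*(-1/1673))) = -452/85 + 4462/(-9968/1679931) = -452/85 + 4462*(-1679931/9968) = -452/85 - 3747926061/4984 = -318575967953/423640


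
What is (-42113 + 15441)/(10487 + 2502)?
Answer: -26672/12989 ≈ -2.0534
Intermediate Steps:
(-42113 + 15441)/(10487 + 2502) = -26672/12989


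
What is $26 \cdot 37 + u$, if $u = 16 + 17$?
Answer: $995$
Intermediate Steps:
$u = 33$
$26 \cdot 37 + u = 26 \cdot 37 + 33 = 962 + 33 = 995$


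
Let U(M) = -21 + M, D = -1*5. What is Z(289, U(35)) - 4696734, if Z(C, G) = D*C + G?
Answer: -4698165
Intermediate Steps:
D = -5
Z(C, G) = G - 5*C (Z(C, G) = -5*C + G = G - 5*C)
Z(289, U(35)) - 4696734 = ((-21 + 35) - 5*289) - 4696734 = (14 - 1445) - 4696734 = -1431 - 4696734 = -4698165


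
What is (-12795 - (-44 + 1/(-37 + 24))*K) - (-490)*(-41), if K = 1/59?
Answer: -25222222/767 ≈ -32884.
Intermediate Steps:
K = 1/59 ≈ 0.016949
(-12795 - (-44 + 1/(-37 + 24))*K) - (-490)*(-41) = (-12795 - (-44 + 1/(-37 + 24))/59) - (-490)*(-41) = (-12795 - (-44 + 1/(-13))/59) - 1*20090 = (-12795 - (-44 - 1/13)/59) - 20090 = (-12795 - (-573)/(13*59)) - 20090 = (-12795 - 1*(-573/767)) - 20090 = (-12795 + 573/767) - 20090 = -9813192/767 - 20090 = -25222222/767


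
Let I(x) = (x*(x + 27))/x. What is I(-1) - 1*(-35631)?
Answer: 35657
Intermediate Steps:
I(x) = 27 + x (I(x) = (x*(27 + x))/x = 27 + x)
I(-1) - 1*(-35631) = (27 - 1) - 1*(-35631) = 26 + 35631 = 35657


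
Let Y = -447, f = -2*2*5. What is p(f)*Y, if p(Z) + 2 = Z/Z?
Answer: 447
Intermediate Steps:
f = -20 (f = -4*5 = -20)
p(Z) = -1 (p(Z) = -2 + Z/Z = -2 + 1 = -1)
p(f)*Y = -1*(-447) = 447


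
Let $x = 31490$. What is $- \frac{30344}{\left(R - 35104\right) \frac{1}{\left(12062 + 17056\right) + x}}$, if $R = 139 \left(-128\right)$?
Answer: $\frac{57471536}{1653} \approx 34768.0$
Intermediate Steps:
$R = -17792$
$- \frac{30344}{\left(R - 35104\right) \frac{1}{\left(12062 + 17056\right) + x}} = - \frac{30344}{\left(-17792 - 35104\right) \frac{1}{\left(12062 + 17056\right) + 31490}} = - \frac{30344}{\left(-52896\right) \frac{1}{29118 + 31490}} = - \frac{30344}{\left(-52896\right) \frac{1}{60608}} = - \frac{30344}{- \frac{1653}{1894}} = \left(-30344\right) \left(- \frac{1894}{1653}\right) = \frac{57471536}{1653}$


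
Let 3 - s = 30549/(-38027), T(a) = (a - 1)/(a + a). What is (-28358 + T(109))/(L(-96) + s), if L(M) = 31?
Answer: -117540240136/144257903 ≈ -814.79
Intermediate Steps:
T(a) = (-1 + a)/(2*a) (T(a) = (-1 + a)/((2*a)) = (-1 + a)*(1/(2*a)) = (-1 + a)/(2*a))
s = 144630/38027 (s = 3 - 30549/(-38027) = 3 - 30549*(-1)/38027 = 3 - 1*(-30549/38027) = 3 + 30549/38027 = 144630/38027 ≈ 3.8033)
(-28358 + T(109))/(L(-96) + s) = (-28358 + (½)*(-1 + 109)/109)/(31 + 144630/38027) = (-28358 + (½)*(1/109)*108)/(1323467/38027) = (-28358 + 54/109)*(38027/1323467) = -3090968/109*38027/1323467 = -117540240136/144257903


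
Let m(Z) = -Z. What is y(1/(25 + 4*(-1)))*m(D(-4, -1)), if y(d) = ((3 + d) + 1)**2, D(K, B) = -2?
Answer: 14450/441 ≈ 32.766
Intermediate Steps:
y(d) = (4 + d)**2
y(1/(25 + 4*(-1)))*m(D(-4, -1)) = (4 + 1/(25 + 4*(-1)))**2*(-1*(-2)) = (4 + 1/(25 - 4))**2*2 = (4 + 1/21)**2*2 = (85/21)**2*2 = (7225/441)*2 = 14450/441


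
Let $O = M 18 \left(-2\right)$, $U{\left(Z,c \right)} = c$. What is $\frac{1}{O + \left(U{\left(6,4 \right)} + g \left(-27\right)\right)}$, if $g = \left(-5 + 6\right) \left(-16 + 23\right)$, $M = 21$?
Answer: $- \frac{1}{941} \approx -0.0010627$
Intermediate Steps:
$g = 7$ ($g = 1 \cdot 7 = 7$)
$O = -756$ ($O = 21 \cdot 18 \left(-2\right) = 378 \left(-2\right) = -756$)
$\frac{1}{O + \left(U{\left(6,4 \right)} + g \left(-27\right)\right)} = \frac{1}{-756 + \left(4 + 7 \left(-27\right)\right)} = \frac{1}{-756 + \left(4 - 189\right)} = \frac{1}{-756 - 185} = \frac{1}{-941} = - \frac{1}{941}$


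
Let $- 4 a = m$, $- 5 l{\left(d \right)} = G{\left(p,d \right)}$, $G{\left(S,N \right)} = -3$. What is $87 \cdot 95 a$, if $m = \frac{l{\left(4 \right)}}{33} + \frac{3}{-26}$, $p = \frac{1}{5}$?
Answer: $\frac{229767}{1144} \approx 200.85$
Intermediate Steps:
$p = \frac{1}{5} \approx 0.2$
$l{\left(d \right)} = \frac{3}{5}$ ($l{\left(d \right)} = \left(- \frac{1}{5}\right) \left(-3\right) = \frac{3}{5}$)
$m = - \frac{139}{1430}$ ($m = \frac{3}{5 \cdot 33} + \frac{3}{-26} = \frac{3}{5} \cdot \frac{1}{33} + 3 \left(- \frac{1}{26}\right) = \frac{1}{55} - \frac{3}{26} = - \frac{139}{1430} \approx -0.097203$)
$a = \frac{139}{5720}$ ($a = \left(- \frac{1}{4}\right) \left(- \frac{139}{1430}\right) = \frac{139}{5720} \approx 0.024301$)
$87 \cdot 95 a = 87 \cdot 95 \cdot \frac{139}{5720} = 8265 \cdot \frac{139}{5720} = \frac{229767}{1144}$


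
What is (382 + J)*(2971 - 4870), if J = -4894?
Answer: 8568288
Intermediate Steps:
(382 + J)*(2971 - 4870) = (382 - 4894)*(2971 - 4870) = -4512*(-1899) = 8568288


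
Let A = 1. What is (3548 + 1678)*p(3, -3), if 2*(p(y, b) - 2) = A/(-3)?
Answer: 9581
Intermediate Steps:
p(y, b) = 11/6 (p(y, b) = 2 + (1/(-3))/2 = 2 + (1*(-1/3))/2 = 2 + (1/2)*(-1/3) = 2 - 1/6 = 11/6)
(3548 + 1678)*p(3, -3) = (3548 + 1678)*(11/6) = 5226*(11/6) = 9581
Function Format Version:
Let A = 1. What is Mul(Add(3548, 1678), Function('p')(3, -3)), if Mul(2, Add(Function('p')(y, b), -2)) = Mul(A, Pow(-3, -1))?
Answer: 9581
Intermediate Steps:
Function('p')(y, b) = Rational(11, 6) (Function('p')(y, b) = Add(2, Mul(Rational(1, 2), Mul(1, Pow(-3, -1)))) = Add(2, Mul(Rational(1, 2), Mul(1, Rational(-1, 3)))) = Add(2, Mul(Rational(1, 2), Rational(-1, 3))) = Add(2, Rational(-1, 6)) = Rational(11, 6))
Mul(Add(3548, 1678), Function('p')(3, -3)) = Mul(Add(3548, 1678), Rational(11, 6)) = Mul(5226, Rational(11, 6)) = 9581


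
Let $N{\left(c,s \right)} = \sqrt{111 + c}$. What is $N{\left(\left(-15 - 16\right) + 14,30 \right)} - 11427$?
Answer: $-11427 + \sqrt{94} \approx -11417.0$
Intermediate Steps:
$N{\left(\left(-15 - 16\right) + 14,30 \right)} - 11427 = \sqrt{111 + \left(\left(-15 - 16\right) + 14\right)} - 11427 = \sqrt{111 + \left(-31 + 14\right)} - 11427 = \sqrt{111 - 17} - 11427 = \sqrt{94} - 11427 = -11427 + \sqrt{94}$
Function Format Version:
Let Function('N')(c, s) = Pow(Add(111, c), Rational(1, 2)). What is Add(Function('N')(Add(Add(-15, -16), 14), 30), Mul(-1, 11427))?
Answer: Add(-11427, Pow(94, Rational(1, 2))) ≈ -11417.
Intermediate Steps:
Add(Function('N')(Add(Add(-15, -16), 14), 30), Mul(-1, 11427)) = Add(Pow(Add(111, Add(Add(-15, -16), 14)), Rational(1, 2)), Mul(-1, 11427)) = Add(Pow(Add(111, Add(-31, 14)), Rational(1, 2)), -11427) = Add(Pow(Add(111, -17), Rational(1, 2)), -11427) = Add(Pow(94, Rational(1, 2)), -11427) = Add(-11427, Pow(94, Rational(1, 2)))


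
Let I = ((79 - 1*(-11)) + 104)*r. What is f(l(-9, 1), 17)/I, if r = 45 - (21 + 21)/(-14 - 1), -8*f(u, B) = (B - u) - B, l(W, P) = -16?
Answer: -5/23183 ≈ -0.00021568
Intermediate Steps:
f(u, B) = u/8 (f(u, B) = -((B - u) - B)/8 = -(-1)*u/8 = u/8)
r = 239/5 (r = 45 - 42/(-15) = 45 - 42*(-1)/15 = 45 - 1*(-14/5) = 45 + 14/5 = 239/5 ≈ 47.800)
I = 46366/5 (I = ((79 - 1*(-11)) + 104)*(239/5) = ((79 + 11) + 104)*(239/5) = (90 + 104)*(239/5) = 194*(239/5) = 46366/5 ≈ 9273.2)
f(l(-9, 1), 17)/I = ((1/8)*(-16))/(46366/5) = -2*5/46366 = -5/23183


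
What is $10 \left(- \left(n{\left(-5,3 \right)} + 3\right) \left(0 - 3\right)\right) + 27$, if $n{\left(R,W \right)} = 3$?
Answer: $207$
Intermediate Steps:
$10 \left(- \left(n{\left(-5,3 \right)} + 3\right) \left(0 - 3\right)\right) + 27 = 10 \left(- \left(3 + 3\right) \left(0 - 3\right)\right) + 27 = 10 \left(- 6 \left(0 - 3\right)\right) + 27 = 10 \left(- 6 \left(-3\right)\right) + 27 = 10 \left(\left(-1\right) \left(-18\right)\right) + 27 = 10 \cdot 18 + 27 = 180 + 27 = 207$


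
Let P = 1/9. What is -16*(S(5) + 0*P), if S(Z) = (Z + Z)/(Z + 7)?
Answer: -40/3 ≈ -13.333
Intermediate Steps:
S(Z) = 2*Z/(7 + Z) (S(Z) = (2*Z)/(7 + Z) = 2*Z/(7 + Z))
P = 1/9 ≈ 0.11111
-16*(S(5) + 0*P) = -16*(2*5/(7 + 5) + 0*(1/9)) = -16*(2*5/12 + 0) = -16*(2*5*(1/12) + 0) = -16*(5/6 + 0) = -16*5/6 = -40/3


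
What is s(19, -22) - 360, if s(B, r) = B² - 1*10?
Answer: -9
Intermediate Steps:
s(B, r) = -10 + B² (s(B, r) = B² - 10 = -10 + B²)
s(19, -22) - 360 = (-10 + 19²) - 360 = (-10 + 361) - 360 = 351 - 360 = -9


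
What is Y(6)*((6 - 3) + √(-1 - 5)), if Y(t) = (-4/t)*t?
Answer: -12 - 4*I*√6 ≈ -12.0 - 9.798*I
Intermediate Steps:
Y(t) = -4
Y(6)*((6 - 3) + √(-1 - 5)) = -4*((6 - 3) + √(-1 - 5)) = -4*(3 + √(-6)) = -4*(3 + I*√6) = -12 - 4*I*√6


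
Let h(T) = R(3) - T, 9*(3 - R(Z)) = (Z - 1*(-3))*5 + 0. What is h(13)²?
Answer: 1600/9 ≈ 177.78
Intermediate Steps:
R(Z) = 4/3 - 5*Z/9 (R(Z) = 3 - ((Z - 1*(-3))*5 + 0)/9 = 3 - ((Z + 3)*5 + 0)/9 = 3 - ((3 + Z)*5 + 0)/9 = 3 - ((15 + 5*Z) + 0)/9 = 3 - (15 + 5*Z)/9 = 3 + (-5/3 - 5*Z/9) = 4/3 - 5*Z/9)
h(T) = -⅓ - T (h(T) = (4/3 - 5/9*3) - T = (4/3 - 5/3) - T = -⅓ - T)
h(13)² = (-⅓ - 1*13)² = (-⅓ - 13)² = (-40/3)² = 1600/9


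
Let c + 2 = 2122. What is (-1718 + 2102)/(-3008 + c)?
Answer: -16/37 ≈ -0.43243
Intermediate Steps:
c = 2120 (c = -2 + 2122 = 2120)
(-1718 + 2102)/(-3008 + c) = (-1718 + 2102)/(-3008 + 2120) = 384/(-888) = 384*(-1/888) = -16/37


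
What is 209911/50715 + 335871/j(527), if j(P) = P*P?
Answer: 75332069884/14085026235 ≈ 5.3484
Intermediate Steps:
j(P) = P**2
209911/50715 + 335871/j(527) = 209911/50715 + 335871/(527**2) = 209911*(1/50715) + 335871/277729 = 209911/50715 + 335871*(1/277729) = 209911/50715 + 335871/277729 = 75332069884/14085026235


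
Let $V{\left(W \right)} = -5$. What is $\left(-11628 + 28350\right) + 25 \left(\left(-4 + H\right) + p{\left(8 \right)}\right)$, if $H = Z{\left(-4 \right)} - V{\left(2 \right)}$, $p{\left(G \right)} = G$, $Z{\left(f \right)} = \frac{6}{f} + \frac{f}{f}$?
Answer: $\frac{33869}{2} \approx 16935.0$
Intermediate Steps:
$Z{\left(f \right)} = 1 + \frac{6}{f}$ ($Z{\left(f \right)} = \frac{6}{f} + 1 = 1 + \frac{6}{f}$)
$H = \frac{9}{2}$ ($H = \frac{6 - 4}{-4} - -5 = \left(- \frac{1}{4}\right) 2 + 5 = - \frac{1}{2} + 5 = \frac{9}{2} \approx 4.5$)
$\left(-11628 + 28350\right) + 25 \left(\left(-4 + H\right) + p{\left(8 \right)}\right) = \left(-11628 + 28350\right) + 25 \left(\left(-4 + \frac{9}{2}\right) + 8\right) = 16722 + 25 \left(\frac{1}{2} + 8\right) = 16722 + 25 \cdot \frac{17}{2} = 16722 + \frac{425}{2} = \frac{33869}{2}$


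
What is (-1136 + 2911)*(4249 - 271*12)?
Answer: 1769675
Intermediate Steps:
(-1136 + 2911)*(4249 - 271*12) = 1775*(4249 - 3252) = 1775*997 = 1769675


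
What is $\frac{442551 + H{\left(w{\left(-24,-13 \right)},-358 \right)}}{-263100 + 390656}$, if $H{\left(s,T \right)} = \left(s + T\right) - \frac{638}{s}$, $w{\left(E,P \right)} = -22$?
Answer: $\frac{10050}{2899} \approx 3.4667$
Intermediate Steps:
$H{\left(s,T \right)} = T + s - \frac{638}{s}$ ($H{\left(s,T \right)} = \left(T + s\right) - \frac{638}{s} = T + s - \frac{638}{s}$)
$\frac{442551 + H{\left(w{\left(-24,-13 \right)},-358 \right)}}{-263100 + 390656} = \frac{442551 - \left(380 - 29\right)}{-263100 + 390656} = \frac{442551 - 351}{127556} = \left(442551 - 351\right) \frac{1}{127556} = 442200 \cdot \frac{1}{127556} = \frac{10050}{2899}$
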